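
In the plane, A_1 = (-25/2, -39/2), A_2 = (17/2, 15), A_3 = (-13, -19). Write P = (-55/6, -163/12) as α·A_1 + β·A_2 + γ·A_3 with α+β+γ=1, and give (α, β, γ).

(1/2, 1/6, 1/3)

Signed area of the reference triangle: [A_1A_2A_3] = ½·((-25/2)·(15−(-19)) + (17/2)·(-19−(-39/2)) + (-13)·(-39/2−15)) = ½·(-425 + 17/4 + 897/2) = 111/8.
[PA_2A_3] = ½·((-55/6)·(15−(-19)) + (17/2)·(-19−(-163/12)) + (-13)·(-163/12−15)) = ½·(-935/3 − 1105/24 + 4459/12) = 111/16, so the A_1-coordinate is (111/16)/(111/8) = 1/2.
[A_1PA_3] = ½·((-25/2)·(-163/12−(-19)) + (-55/6)·(-19−(-39/2)) + (-13)·(-39/2−(-163/12))) = ½·(-1625/24 − 55/12 + 923/12) = 37/16, so the A_2-coordinate is 1/6.
[A_1A_2P] = ½·((-25/2)·(15−(-163/12)) + (17/2)·(-163/12−(-39/2)) + (-55/6)·(-39/2−15)) = ½·(-8575/24 + 1207/24 + 1265/4) = 37/8, so the A_3-coordinate is 1/3.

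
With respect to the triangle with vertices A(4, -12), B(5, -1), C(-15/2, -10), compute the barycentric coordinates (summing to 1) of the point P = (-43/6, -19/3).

(-1/3, 1/3, 1)

Signed area of the reference triangle: [ABC] = ½·(4·(-1−(-10)) + 5·(-10−(-12)) + (-15/2)·(-12−(-1))) = ½·(36 + 10 + 165/2) = 257/4.
[PBC] = ½·((-43/6)·(-1−(-10)) + 5·(-10−(-19/3)) + (-15/2)·(-19/3−(-1))) = ½·(-129/2 − 55/3 + 40) = -257/12, so the A-coordinate is (-257/12)/(257/4) = -1/3.
[APC] = ½·(4·(-19/3−(-10)) + (-43/6)·(-10−(-12)) + (-15/2)·(-12−(-19/3))) = ½·(44/3 − 43/3 + 85/2) = 257/12, so the B-coordinate is 1/3.
[ABP] = ½·(4·(-1−(-19/3)) + 5·(-19/3−(-12)) + (-43/6)·(-12−(-1))) = ½·(64/3 + 85/3 + 473/6) = 257/4, so the C-coordinate is 1.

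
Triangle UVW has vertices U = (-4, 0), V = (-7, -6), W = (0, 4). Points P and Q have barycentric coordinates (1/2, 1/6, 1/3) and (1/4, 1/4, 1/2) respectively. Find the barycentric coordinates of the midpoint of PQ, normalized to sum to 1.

Since both coordinate triples sum to 1, the midpoint's barycentrics are the componentwise average.
(1/2+1/4)/2 = 3/8; similarly 5/24 and 5/12.

(3/8, 5/24, 5/12)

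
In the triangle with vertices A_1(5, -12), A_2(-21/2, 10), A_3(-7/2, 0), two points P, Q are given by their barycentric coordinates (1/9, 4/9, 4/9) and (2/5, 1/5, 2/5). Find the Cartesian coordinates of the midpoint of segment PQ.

Barycentric coordinates of the midpoint are the average: (23/90, 29/90, 19/45).
Converting: (23/90)·A_1 + (29/90)·A_2 + (19/45)·A_3 = (-43/12, 7/45).

(-43/12, 7/45)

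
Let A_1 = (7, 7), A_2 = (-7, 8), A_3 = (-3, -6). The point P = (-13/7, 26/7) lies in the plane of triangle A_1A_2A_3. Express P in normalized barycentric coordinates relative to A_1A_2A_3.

(2/7, 3/7, 2/7)

Signed area of the reference triangle: [A_1A_2A_3] = ½·(7·(8−(-6)) + (-7)·(-6−7) + (-3)·(7−8)) = ½·(98 + 91 + 3) = 96.
[PA_2A_3] = ½·((-13/7)·(8−(-6)) + (-7)·(-6−(26/7)) + (-3)·(26/7−8)) = ½·(-26 + 68 + 90/7) = 192/7, so the A_1-coordinate is (192/7)/96 = 2/7.
[A_1PA_3] = ½·(7·(26/7−(-6)) + (-13/7)·(-6−7) + (-3)·(7−(26/7))) = ½·(68 + 169/7 − 69/7) = 288/7, so the A_2-coordinate is 3/7.
[A_1A_2P] = ½·(7·(8−(26/7)) + (-7)·(26/7−7) + (-13/7)·(7−8)) = ½·(30 + 23 + 13/7) = 192/7, so the A_3-coordinate is 2/7.
Check: 2/7 + 3/7 + 2/7 = 1.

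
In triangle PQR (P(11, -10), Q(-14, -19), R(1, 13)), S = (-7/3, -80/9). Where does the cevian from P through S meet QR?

Barycentric coordinates of S with respect to PQR: (1/3, 4/9, 2/9).
On side QR the P-coordinate is zero; dropping S's P-weight 1/3 and renormalizing the remaining 4/9 : 2/9 gives weights 2/3, 1/3 on Q, R.
T = (2/3)·(-14, -19) + (1/3)·(1, 13) = (-9, -25/3).

(-9, -25/3)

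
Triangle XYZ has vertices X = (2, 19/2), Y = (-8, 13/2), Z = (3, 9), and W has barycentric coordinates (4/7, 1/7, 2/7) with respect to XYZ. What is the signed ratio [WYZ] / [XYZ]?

The signed ratio [WYZ]/[XYZ] equals the barycentric coordinate of W at vertex X, which is 4/7.

4/7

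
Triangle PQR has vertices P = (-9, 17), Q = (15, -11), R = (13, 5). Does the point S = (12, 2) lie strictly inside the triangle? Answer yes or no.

yes

Barycentric coordinates of S: (11/164, 39/164, 57/82).
The three coordinates are positive, positive, positive; a point is interior exactly when all three are positive.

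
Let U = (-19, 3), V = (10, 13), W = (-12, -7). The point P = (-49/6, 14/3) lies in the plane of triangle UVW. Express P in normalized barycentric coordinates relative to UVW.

(1/2, 1/3, 1/6)

Signed area of the reference triangle: [UVW] = ½·((-19)·(13−(-7)) + 10·(-7−3) + (-12)·(3−13)) = ½·(-380 − 100 + 120) = -180.
[PVW] = ½·((-49/6)·(13−(-7)) + 10·(-7−(14/3)) + (-12)·(14/3−13)) = ½·(-490/3 − 350/3 + 100) = -90, so the U-coordinate is (-90)/(-180) = 1/2.
[UPW] = ½·((-19)·(14/3−(-7)) + (-49/6)·(-7−3) + (-12)·(3−(14/3))) = ½·(-665/3 + 245/3 + 20) = -60, so the V-coordinate is 1/3.
[UVP] = ½·((-19)·(13−(14/3)) + 10·(14/3−3) + (-49/6)·(3−13)) = ½·(-475/3 + 50/3 + 245/3) = -30, so the W-coordinate is 1/6.
Check: 1/2 + 1/3 + 1/6 = 1.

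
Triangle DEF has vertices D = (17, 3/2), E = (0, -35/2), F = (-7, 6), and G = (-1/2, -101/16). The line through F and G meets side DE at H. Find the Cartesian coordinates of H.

(17/5, -137/10)

Barycentric coordinates of G with respect to DEF: (1/8, 1/2, 3/8).
On side DE the F-coordinate is zero; dropping G's F-weight 3/8 and renormalizing the remaining 1/8 : 1/2 gives weights 1/5, 4/5 on D, E.
H = (1/5)·(17, 3/2) + (4/5)·(0, -35/2) = (17/5, -137/10).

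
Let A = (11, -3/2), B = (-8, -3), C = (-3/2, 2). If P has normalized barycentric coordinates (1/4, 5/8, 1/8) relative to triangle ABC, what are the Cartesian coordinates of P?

P = (1/4)·A + (5/8)·B + (1/8)·C.
x-coordinate: (1/4)·11 + (5/8)·(-8) + (1/8)·(-3/2) = -39/16.
y-coordinate: (1/4)·(-3/2) + (5/8)·(-3) + (1/8)·2 = -2.

(-39/16, -2)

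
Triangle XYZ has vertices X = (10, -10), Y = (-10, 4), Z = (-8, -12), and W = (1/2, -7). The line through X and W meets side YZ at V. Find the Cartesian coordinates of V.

(-9, -4)

Barycentric coordinates of W with respect to XYZ: (1/2, 1/4, 1/4).
On side YZ the X-coordinate is zero; dropping W's X-weight 1/2 and renormalizing the remaining 1/4 : 1/4 gives weights 1/2, 1/2 on Y, Z.
V = (1/2)·(-10, 4) + (1/2)·(-8, -12) = (-9, -4).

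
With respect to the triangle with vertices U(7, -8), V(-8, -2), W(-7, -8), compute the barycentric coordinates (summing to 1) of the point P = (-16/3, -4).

Signed area of the reference triangle: [UVW] = ½·(7·(-2−(-8)) + (-8)·(-8−(-8)) + (-7)·(-8−(-2))) = ½·(42 + 0 + 42) = 42.
[PVW] = ½·((-16/3)·(-2−(-8)) + (-8)·(-8−(-4)) + (-7)·(-4−(-2))) = ½·(-32 + 32 + 14) = 7, so the U-coordinate is 7/42 = 1/6.
[UPW] = ½·(7·(-4−(-8)) + (-16/3)·(-8−(-8)) + (-7)·(-8−(-4))) = ½·(28 + 0 + 28) = 28, so the V-coordinate is 2/3.
[UVP] = ½·(7·(-2−(-4)) + (-8)·(-4−(-8)) + (-16/3)·(-8−(-2))) = ½·(14 − 32 + 32) = 7, so the W-coordinate is 1/6.
Check: 1/6 + 2/3 + 1/6 = 1.

(1/6, 2/3, 1/6)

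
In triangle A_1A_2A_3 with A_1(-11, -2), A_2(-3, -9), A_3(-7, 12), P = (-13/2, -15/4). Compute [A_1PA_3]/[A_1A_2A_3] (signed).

1/2

[A_1A_2A_3] = ½·((-11)·(-9−12) + (-3)·(12−(-2)) + (-7)·(-2−(-9))) = ½·(231 − 42 − 49) = 70.
[A_1PA_3] = ½·((-11)·(-15/4−12) + (-13/2)·(12−(-2)) + (-7)·(-2−(-15/4))) = ½·(693/4 − 91 − 49/4) = 35, so the ratio is 35/70 = 1/2.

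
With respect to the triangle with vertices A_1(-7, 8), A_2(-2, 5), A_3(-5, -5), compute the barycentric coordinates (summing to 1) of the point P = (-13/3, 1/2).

Signed area of the reference triangle: [A_1A_2A_3] = ½·((-7)·(5−(-5)) + (-2)·(-5−8) + (-5)·(8−5)) = ½·(-70 + 26 − 15) = -59/2.
[PA_2A_3] = ½·((-13/3)·(5−(-5)) + (-2)·(-5−(1/2)) + (-5)·(1/2−5)) = ½·(-130/3 + 11 + 45/2) = -59/12, so the A_1-coordinate is (-59/12)/(-59/2) = 1/6.
[A_1PA_3] = ½·((-7)·(1/2−(-5)) + (-13/3)·(-5−8) + (-5)·(8−(1/2))) = ½·(-77/2 + 169/3 − 75/2) = -59/6, so the A_2-coordinate is 1/3.
[A_1A_2P] = ½·((-7)·(5−(1/2)) + (-2)·(1/2−8) + (-13/3)·(8−5)) = ½·(-63/2 + 15 − 13) = -59/4, so the A_3-coordinate is 1/2.
Check: 1/6 + 1/3 + 1/2 = 1.

(1/6, 1/3, 1/2)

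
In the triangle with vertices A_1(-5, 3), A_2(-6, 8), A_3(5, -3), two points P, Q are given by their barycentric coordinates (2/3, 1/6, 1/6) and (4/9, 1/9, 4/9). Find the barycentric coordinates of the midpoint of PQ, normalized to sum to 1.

Since both coordinate triples sum to 1, the midpoint's barycentrics are the componentwise average.
(2/3+4/9)/2 = 5/9; similarly 5/36 and 11/36.

(5/9, 5/36, 11/36)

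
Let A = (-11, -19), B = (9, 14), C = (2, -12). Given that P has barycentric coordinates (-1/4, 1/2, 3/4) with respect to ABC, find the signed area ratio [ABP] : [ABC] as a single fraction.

The signed ratio [ABP]/[ABC] equals the barycentric coordinate of P at vertex C, which is 3/4.

3/4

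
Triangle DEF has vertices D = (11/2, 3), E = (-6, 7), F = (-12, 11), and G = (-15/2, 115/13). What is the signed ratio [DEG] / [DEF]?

9/13

[DEF] = ½·((11/2)·(7−11) + (-6)·(11−3) + (-12)·(3−7)) = ½·(-22 − 48 + 48) = -11.
[DEG] = ½·((11/2)·(7−(115/13)) + (-6)·(115/13−3) + (-15/2)·(3−7)) = ½·(-132/13 − 456/13 + 30) = -99/13, so the ratio is (-99/13)/(-11) = 9/13.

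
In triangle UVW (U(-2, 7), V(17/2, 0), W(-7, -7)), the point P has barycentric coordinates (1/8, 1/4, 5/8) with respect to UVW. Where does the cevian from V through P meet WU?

Line VP meets WU where the V-coordinate vanishes; zeroing P's V-weight and renormalizing leaves W, U-weights 5/8 : 1/8 → (5/6, 1/6).
So Q = (5/6)·W + (1/6)·U = (-37/6, -14/3).

(-37/6, -14/3)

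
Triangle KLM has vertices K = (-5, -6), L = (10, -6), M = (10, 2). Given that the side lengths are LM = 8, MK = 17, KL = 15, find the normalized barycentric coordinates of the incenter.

The incenter has barycentric coordinates proportional to the opposite side lengths: (8 : 17 : 15).
Normalizing by 8+17+15 = 40 gives (1/5, 17/40, 3/8).

(1/5, 17/40, 3/8)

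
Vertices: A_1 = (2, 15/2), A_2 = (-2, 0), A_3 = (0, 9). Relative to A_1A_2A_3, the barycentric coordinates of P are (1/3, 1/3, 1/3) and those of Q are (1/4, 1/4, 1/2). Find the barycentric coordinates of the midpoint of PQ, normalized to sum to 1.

Since both coordinate triples sum to 1, the midpoint's barycentrics are the componentwise average.
(1/3+1/4)/2 = 7/24; similarly 7/24 and 5/12.

(7/24, 7/24, 5/12)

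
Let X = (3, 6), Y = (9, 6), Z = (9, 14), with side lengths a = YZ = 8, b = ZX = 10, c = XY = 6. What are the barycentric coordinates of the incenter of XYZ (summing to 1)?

(1/3, 5/12, 1/4)

The incenter has barycentric coordinates proportional to the opposite side lengths: (8 : 10 : 6).
Normalizing by 8+10+6 = 24 gives (1/3, 5/12, 1/4).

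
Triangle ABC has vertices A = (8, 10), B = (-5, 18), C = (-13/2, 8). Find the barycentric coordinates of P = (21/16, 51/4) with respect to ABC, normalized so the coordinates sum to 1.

(1/2, 3/8, 1/8)

Signed area of the reference triangle: [ABC] = ½·(8·(18−8) + (-5)·(8−10) + (-13/2)·(10−18)) = ½·(80 + 10 + 52) = 71.
[PBC] = ½·((21/16)·(18−8) + (-5)·(8−(51/4)) + (-13/2)·(51/4−18)) = ½·(105/8 + 95/4 + 273/8) = 71/2, so the A-coordinate is (71/2)/71 = 1/2.
[APC] = ½·(8·(51/4−8) + (21/16)·(8−10) + (-13/2)·(10−(51/4))) = ½·(38 − 21/8 + 143/8) = 213/8, so the B-coordinate is 3/8.
[ABP] = ½·(8·(18−(51/4)) + (-5)·(51/4−10) + (21/16)·(10−18)) = ½·(42 − 55/4 − 21/2) = 71/8, so the C-coordinate is 1/8.
Check: 1/2 + 3/8 + 1/8 = 1.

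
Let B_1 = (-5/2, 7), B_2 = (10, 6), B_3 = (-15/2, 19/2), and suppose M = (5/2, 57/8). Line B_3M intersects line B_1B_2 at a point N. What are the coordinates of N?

(35/6, 19/3)

Barycentric coordinates of M with respect to B_1B_2B_3: (1/4, 1/2, 1/4).
On side B_1B_2 the B_3-coordinate is zero; dropping M's B_3-weight 1/4 and renormalizing the remaining 1/4 : 1/2 gives weights 1/3, 2/3 on B_1, B_2.
N = (1/3)·(-5/2, 7) + (2/3)·(10, 6) = (35/6, 19/3).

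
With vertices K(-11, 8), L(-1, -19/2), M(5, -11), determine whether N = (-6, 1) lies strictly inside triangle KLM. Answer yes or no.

yes

Barycentric coordinates of N: (37/60, 17/90, 7/36).
The three coordinates are positive, positive, positive; a point is interior exactly when all three are positive.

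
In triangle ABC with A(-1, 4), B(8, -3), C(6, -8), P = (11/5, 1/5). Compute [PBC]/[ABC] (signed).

3/5

[ABC] = ½·((-1)·(-3−(-8)) + 8·(-8−4) + 6·(4−(-3))) = ½·(-5 − 96 + 42) = -59/2.
[PBC] = ½·((11/5)·(-3−(-8)) + 8·(-8−(1/5)) + 6·(1/5−(-3))) = ½·(11 − 328/5 + 96/5) = -177/10, so the ratio is (-177/10)/(-59/2) = 3/5.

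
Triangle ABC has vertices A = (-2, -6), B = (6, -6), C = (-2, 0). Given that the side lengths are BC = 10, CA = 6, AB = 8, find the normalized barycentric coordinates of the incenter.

(5/12, 1/4, 1/3)

The incenter has barycentric coordinates proportional to the opposite side lengths: (10 : 6 : 8).
Normalizing by 10+6+8 = 24 gives (5/12, 1/4, 1/3).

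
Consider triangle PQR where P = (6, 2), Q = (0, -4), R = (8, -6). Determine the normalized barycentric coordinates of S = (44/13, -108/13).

(-6/13, 9/13, 10/13)

Signed area of the reference triangle: [PQR] = ½·(6·(-4−(-6)) + 0·(-6−2) + 8·(2−(-4))) = ½·(12 + 0 + 48) = 30.
[SQR] = ½·((44/13)·(-4−(-6)) + 0·(-6−(-108/13)) + 8·(-108/13−(-4))) = ½·(88/13 + 0 − 448/13) = -180/13, so the P-coordinate is (-180/13)/30 = -6/13.
[PSR] = ½·(6·(-108/13−(-6)) + (44/13)·(-6−2) + 8·(2−(-108/13))) = ½·(-180/13 − 352/13 + 1072/13) = 270/13, so the Q-coordinate is 9/13.
[PQS] = ½·(6·(-4−(-108/13)) + 0·(-108/13−2) + (44/13)·(2−(-4))) = ½·(336/13 + 0 + 264/13) = 300/13, so the R-coordinate is 10/13.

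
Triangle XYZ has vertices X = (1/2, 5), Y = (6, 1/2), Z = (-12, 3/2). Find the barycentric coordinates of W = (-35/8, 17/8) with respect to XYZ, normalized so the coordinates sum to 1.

Signed area of the reference triangle: [XYZ] = ½·((1/2)·(1/2−(3/2)) + 6·(3/2−5) + (-12)·(5−(1/2))) = ½·(-1/2 − 21 − 54) = -151/4.
[WYZ] = ½·((-35/8)·(1/2−(3/2)) + 6·(3/2−(17/8)) + (-12)·(17/8−(1/2))) = ½·(35/8 − 15/4 − 39/2) = -151/16, so the X-coordinate is (-151/16)/(-151/4) = 1/4.
[XWZ] = ½·((1/2)·(17/8−(3/2)) + (-35/8)·(3/2−5) + (-12)·(5−(17/8))) = ½·(5/16 + 245/16 − 69/2) = -151/16, so the Y-coordinate is 1/4.
[XYW] = ½·((1/2)·(1/2−(17/8)) + 6·(17/8−5) + (-35/8)·(5−(1/2))) = ½·(-13/16 − 69/4 − 315/16) = -151/8, so the Z-coordinate is 1/2.
Check: 1/4 + 1/4 + 1/2 = 1.

(1/4, 1/4, 1/2)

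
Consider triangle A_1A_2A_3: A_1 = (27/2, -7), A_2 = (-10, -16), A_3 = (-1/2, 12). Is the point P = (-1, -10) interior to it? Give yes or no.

Barycentric coordinates of P: (78/229, 127/229, 24/229).
The three coordinates are positive, positive, positive; a point is interior exactly when all three are positive.

yes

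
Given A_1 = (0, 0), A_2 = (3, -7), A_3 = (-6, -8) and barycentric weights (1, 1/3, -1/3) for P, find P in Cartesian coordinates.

(3, 1/3)

P = 1·A_1 + (1/3)·A_2 + (-1/3)·A_3.
x-coordinate: 1·0 + (1/3)·3 + (-1/3)·(-6) = 3.
y-coordinate: 1·0 + (1/3)·(-7) + (-1/3)·(-8) = 1/3.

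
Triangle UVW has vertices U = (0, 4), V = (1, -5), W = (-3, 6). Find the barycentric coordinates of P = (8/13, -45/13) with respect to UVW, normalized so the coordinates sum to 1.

(1/13, 11/13, 1/13)

Signed area of the reference triangle: [UVW] = ½·(0·(-5−6) + 1·(6−4) + (-3)·(4−(-5))) = ½·(0 + 2 − 27) = -25/2.
[PVW] = ½·((8/13)·(-5−6) + 1·(6−(-45/13)) + (-3)·(-45/13−(-5))) = ½·(-88/13 + 123/13 − 60/13) = -25/26, so the U-coordinate is (-25/26)/(-25/2) = 1/13.
[UPW] = ½·(0·(-45/13−6) + (8/13)·(6−4) + (-3)·(4−(-45/13))) = ½·(0 + 16/13 − 291/13) = -275/26, so the V-coordinate is 11/13.
[UVP] = ½·(0·(-5−(-45/13)) + 1·(-45/13−4) + (8/13)·(4−(-5))) = ½·(0 − 97/13 + 72/13) = -25/26, so the W-coordinate is 1/13.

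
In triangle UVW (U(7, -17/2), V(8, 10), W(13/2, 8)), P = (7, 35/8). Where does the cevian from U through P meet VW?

(7, 26/3)

Barycentric coordinates of P with respect to UVW: (1/4, 1/4, 1/2).
On side VW the U-coordinate is zero; dropping P's U-weight 1/4 and renormalizing the remaining 1/4 : 1/2 gives weights 1/3, 2/3 on V, W.
Q = (1/3)·(8, 10) + (2/3)·(13/2, 8) = (7, 26/3).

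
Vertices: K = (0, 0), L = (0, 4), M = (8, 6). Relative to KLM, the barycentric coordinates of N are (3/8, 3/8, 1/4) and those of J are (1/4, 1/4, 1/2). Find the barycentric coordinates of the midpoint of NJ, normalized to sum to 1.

(5/16, 5/16, 3/8)

Since both coordinate triples sum to 1, the midpoint's barycentrics are the componentwise average.
(3/8+1/4)/2 = 5/16; similarly 5/16 and 3/8.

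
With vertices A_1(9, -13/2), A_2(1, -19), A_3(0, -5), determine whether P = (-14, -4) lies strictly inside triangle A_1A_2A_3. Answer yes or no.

Barycentric coordinates of P: (-130/83, 8/83, 205/83).
The three coordinates are negative, positive, positive; a point is interior exactly when all three are positive.

no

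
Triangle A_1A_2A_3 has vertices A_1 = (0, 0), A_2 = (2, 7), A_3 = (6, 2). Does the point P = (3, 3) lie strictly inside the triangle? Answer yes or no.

Barycentric coordinates of P: (11/38, 6/19, 15/38).
The three coordinates are positive, positive, positive; a point is interior exactly when all three are positive.

yes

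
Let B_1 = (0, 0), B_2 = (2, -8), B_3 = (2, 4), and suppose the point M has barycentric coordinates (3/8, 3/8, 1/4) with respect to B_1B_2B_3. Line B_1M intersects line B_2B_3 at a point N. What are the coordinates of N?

(2, -16/5)

Line B_1M meets B_2B_3 where the B_1-coordinate vanishes; zeroing M's B_1-weight and renormalizing leaves B_2, B_3-weights 3/8 : 1/4 → (3/5, 2/5).
So N = (3/5)·B_2 + (2/5)·B_3 = (2, -16/5).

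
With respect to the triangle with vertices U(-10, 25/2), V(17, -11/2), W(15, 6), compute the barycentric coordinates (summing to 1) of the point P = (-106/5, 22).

Signed area of the reference triangle: [UVW] = ½·((-10)·(-11/2−6) + 17·(6−(25/2)) + 15·(25/2−(-11/2))) = ½·(115 − 221/2 + 270) = 549/4.
[PVW] = ½·((-106/5)·(-11/2−6) + 17·(6−22) + 15·(22−(-11/2))) = ½·(1219/5 − 272 + 825/2) = 3843/20, so the U-coordinate is (3843/20)/(549/4) = 7/5.
[UPW] = ½·((-10)·(22−6) + (-106/5)·(6−(25/2)) + 15·(25/2−22)) = ½·(-160 + 689/5 − 285/2) = -1647/20, so the V-coordinate is -3/5.
[UVP] = ½·((-10)·(-11/2−22) + 17·(22−(25/2)) + (-106/5)·(25/2−(-11/2))) = ½·(275 + 323/2 − 1908/5) = 549/20, so the W-coordinate is 1/5.

(7/5, -3/5, 1/5)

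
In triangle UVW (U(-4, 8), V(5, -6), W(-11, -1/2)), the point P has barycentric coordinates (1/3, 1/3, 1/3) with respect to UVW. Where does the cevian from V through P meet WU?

(-15/2, 15/4)

Line VP meets WU where the V-coordinate vanishes; zeroing P's V-weight and renormalizing leaves W, U-weights 1/3 : 1/3 → (1/2, 1/2).
So Q = (1/2)·W + (1/2)·U = (-15/2, 15/4).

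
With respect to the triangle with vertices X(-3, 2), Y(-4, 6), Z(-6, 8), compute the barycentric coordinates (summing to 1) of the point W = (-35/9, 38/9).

(5/9, 2/9, 2/9)

Signed area of the reference triangle: [XYZ] = ½·((-3)·(6−8) + (-4)·(8−2) + (-6)·(2−6)) = ½·(6 − 24 + 24) = 3.
[WYZ] = ½·((-35/9)·(6−8) + (-4)·(8−(38/9)) + (-6)·(38/9−6)) = ½·(70/9 − 136/9 + 32/3) = 5/3, so the X-coordinate is (5/3)/3 = 5/9.
[XWZ] = ½·((-3)·(38/9−8) + (-35/9)·(8−2) + (-6)·(2−(38/9))) = ½·(34/3 − 70/3 + 40/3) = 2/3, so the Y-coordinate is 2/9.
[XYW] = ½·((-3)·(6−(38/9)) + (-4)·(38/9−2) + (-35/9)·(2−6)) = ½·(-16/3 − 80/9 + 140/9) = 2/3, so the Z-coordinate is 2/9.
Check: 5/9 + 2/9 + 2/9 = 1.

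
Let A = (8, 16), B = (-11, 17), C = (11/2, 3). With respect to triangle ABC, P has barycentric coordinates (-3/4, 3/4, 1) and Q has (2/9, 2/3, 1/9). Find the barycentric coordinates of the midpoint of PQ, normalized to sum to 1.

(-19/72, 17/24, 5/9)

Since both coordinate triples sum to 1, the midpoint's barycentrics are the componentwise average.
(-3/4+2/9)/2 = -19/72; similarly 17/24 and 5/9.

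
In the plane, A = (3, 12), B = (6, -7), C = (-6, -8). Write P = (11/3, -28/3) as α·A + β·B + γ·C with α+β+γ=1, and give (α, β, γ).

(-1/9, 8/9, 2/9)

Signed area of the reference triangle: [ABC] = ½·(3·(-7−(-8)) + 6·(-8−12) + (-6)·(12−(-7))) = ½·(3 − 120 − 114) = -231/2.
[PBC] = ½·((11/3)·(-7−(-8)) + 6·(-8−(-28/3)) + (-6)·(-28/3−(-7))) = ½·(11/3 + 8 + 14) = 77/6, so the A-coordinate is (77/6)/(-231/2) = -1/9.
[APC] = ½·(3·(-28/3−(-8)) + (11/3)·(-8−12) + (-6)·(12−(-28/3))) = ½·(-4 − 220/3 − 128) = -308/3, so the B-coordinate is 8/9.
[ABP] = ½·(3·(-7−(-28/3)) + 6·(-28/3−12) + (11/3)·(12−(-7))) = ½·(7 − 128 + 209/3) = -77/3, so the C-coordinate is 2/9.
Check: -1/9 + 8/9 + 2/9 = 1.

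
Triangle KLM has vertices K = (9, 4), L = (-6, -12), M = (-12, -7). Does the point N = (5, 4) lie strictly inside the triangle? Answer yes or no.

no

Barycentric coordinates of N: (151/171, -44/171, 64/171).
The three coordinates are positive, negative, positive; a point is interior exactly when all three are positive.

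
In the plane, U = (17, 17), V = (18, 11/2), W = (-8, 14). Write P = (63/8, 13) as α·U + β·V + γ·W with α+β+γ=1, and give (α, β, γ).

Signed area of the reference triangle: [UVW] = ½·(17·(11/2−14) + 18·(14−17) + (-8)·(17−(11/2))) = ½·(-289/2 − 54 − 92) = -581/4.
[PVW] = ½·((63/8)·(11/2−14) + 18·(14−13) + (-8)·(13−(11/2))) = ½·(-1071/16 + 18 − 60) = -1743/32, so the U-coordinate is (-1743/32)/(-581/4) = 3/8.
[UPW] = ½·(17·(13−14) + (63/8)·(14−17) + (-8)·(17−13)) = ½·(-17 − 189/8 − 32) = -581/16, so the V-coordinate is 1/4.
[UVP] = ½·(17·(11/2−13) + 18·(13−17) + (63/8)·(17−(11/2))) = ½·(-255/2 − 72 + 1449/16) = -1743/32, so the W-coordinate is 3/8.

(3/8, 1/4, 3/8)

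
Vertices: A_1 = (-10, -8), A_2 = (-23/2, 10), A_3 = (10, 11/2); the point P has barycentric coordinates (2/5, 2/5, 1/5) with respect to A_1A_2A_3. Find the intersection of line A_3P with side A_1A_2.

(-43/4, 1)

Line A_3P meets A_1A_2 where the A_3-coordinate vanishes; zeroing P's A_3-weight and renormalizing leaves A_1, A_2-weights 2/5 : 2/5 → (1/2, 1/2).
So Q = (1/2)·A_1 + (1/2)·A_2 = (-43/4, 1).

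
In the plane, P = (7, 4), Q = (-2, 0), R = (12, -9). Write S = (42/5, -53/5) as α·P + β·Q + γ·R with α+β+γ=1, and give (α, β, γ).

Signed area of the reference triangle: [PQR] = ½·(7·(0−(-9)) + (-2)·(-9−4) + 12·(4−0)) = ½·(63 + 26 + 48) = 137/2.
[SQR] = ½·((42/5)·(0−(-9)) + (-2)·(-9−(-53/5)) + 12·(-53/5−0)) = ½·(378/5 − 16/5 − 636/5) = -137/5, so the P-coordinate is (-137/5)/(137/2) = -2/5.
[PSR] = ½·(7·(-53/5−(-9)) + (42/5)·(-9−4) + 12·(4−(-53/5))) = ½·(-56/5 − 546/5 + 876/5) = 137/5, so the Q-coordinate is 2/5.
[PQS] = ½·(7·(0−(-53/5)) + (-2)·(-53/5−4) + (42/5)·(4−0)) = ½·(371/5 + 146/5 + 168/5) = 137/2, so the R-coordinate is 1.

(-2/5, 2/5, 1)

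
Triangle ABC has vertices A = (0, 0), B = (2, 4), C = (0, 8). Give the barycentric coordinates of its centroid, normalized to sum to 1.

(1/3, 1/3, 1/3)

The centroid is the average of the vertices, so each weight is 1/3.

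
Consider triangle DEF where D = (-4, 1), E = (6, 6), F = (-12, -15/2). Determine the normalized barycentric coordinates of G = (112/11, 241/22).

Signed area of the reference triangle: [DEF] = ½·((-4)·(6−(-15/2)) + 6·(-15/2−1) + (-12)·(1−6)) = ½·(-54 − 51 + 60) = -45/2.
[GEF] = ½·((112/11)·(6−(-15/2)) + 6·(-15/2−(241/22)) + (-12)·(241/22−6)) = ½·(1512/11 − 1218/11 − 654/11) = -180/11, so the D-coordinate is (-180/11)/(-45/2) = 8/11.
[DGF] = ½·((-4)·(241/22−(-15/2)) + (112/11)·(-15/2−1) + (-12)·(1−(241/22))) = ½·(-812/11 − 952/11 + 1314/11) = -225/11, so the E-coordinate is 10/11.
[DEG] = ½·((-4)·(6−(241/22)) + 6·(241/22−1) + (112/11)·(1−6)) = ½·(218/11 + 657/11 − 560/11) = 315/22, so the F-coordinate is -7/11.
Check: 8/11 + 10/11 − 7/11 = 1.

(8/11, 10/11, -7/11)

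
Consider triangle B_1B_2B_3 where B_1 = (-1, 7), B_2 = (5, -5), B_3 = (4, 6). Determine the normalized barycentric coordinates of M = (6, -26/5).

(-1/5, 1, 1/5)

Signed area of the reference triangle: [B_1B_2B_3] = ½·((-1)·(-5−6) + 5·(6−7) + 4·(7−(-5))) = ½·(11 − 5 + 48) = 27.
[MB_2B_3] = ½·(6·(-5−6) + 5·(6−(-26/5)) + 4·(-26/5−(-5))) = ½·(-66 + 56 − 4/5) = -27/5, so the B_1-coordinate is (-27/5)/27 = -1/5.
[B_1MB_3] = ½·((-1)·(-26/5−6) + 6·(6−7) + 4·(7−(-26/5))) = ½·(56/5 − 6 + 244/5) = 27, so the B_2-coordinate is 1.
[B_1B_2M] = ½·((-1)·(-5−(-26/5)) + 5·(-26/5−7) + 6·(7−(-5))) = ½·(-1/5 − 61 + 72) = 27/5, so the B_3-coordinate is 1/5.
Check: -1/5 + 1 + 1/5 = 1.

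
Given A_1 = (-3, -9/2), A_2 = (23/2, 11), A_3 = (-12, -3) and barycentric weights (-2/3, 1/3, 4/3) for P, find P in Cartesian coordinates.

(-61/6, 8/3)

P = (-2/3)·A_1 + (1/3)·A_2 + (4/3)·A_3.
x-coordinate: (-2/3)·(-3) + (1/3)·(23/2) + (4/3)·(-12) = -61/6.
y-coordinate: (-2/3)·(-9/2) + (1/3)·11 + (4/3)·(-3) = 8/3.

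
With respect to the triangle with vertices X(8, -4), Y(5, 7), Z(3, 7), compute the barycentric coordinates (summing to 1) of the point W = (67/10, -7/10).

Signed area of the reference triangle: [XYZ] = ½·(8·(7−7) + 5·(7−(-4)) + 3·(-4−7)) = ½·(0 + 55 − 33) = 11.
[WYZ] = ½·((67/10)·(7−7) + 5·(7−(-7/10)) + 3·(-7/10−7)) = ½·(0 + 77/2 − 231/10) = 77/10, so the X-coordinate is (77/10)/11 = 7/10.
[XWZ] = ½·(8·(-7/10−7) + (67/10)·(7−(-4)) + 3·(-4−(-7/10))) = ½·(-308/5 + 737/10 − 99/10) = 11/10, so the Y-coordinate is 1/10.
[XYW] = ½·(8·(7−(-7/10)) + 5·(-7/10−(-4)) + (67/10)·(-4−7)) = ½·(308/5 + 33/2 − 737/10) = 11/5, so the Z-coordinate is 1/5.

(7/10, 1/10, 1/5)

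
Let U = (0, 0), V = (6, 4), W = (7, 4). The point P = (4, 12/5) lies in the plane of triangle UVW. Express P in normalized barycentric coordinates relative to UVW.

Signed area of the reference triangle: [UVW] = ½·(0·(4−4) + 6·(4−0) + 7·(0−4)) = ½·(0 + 24 − 28) = -2.
[PVW] = ½·(4·(4−4) + 6·(4−(12/5)) + 7·(12/5−4)) = ½·(0 + 48/5 − 56/5) = -4/5, so the U-coordinate is (-4/5)/(-2) = 2/5.
[UPW] = ½·(0·(12/5−4) + 4·(4−0) + 7·(0−(12/5))) = ½·(0 + 16 − 84/5) = -2/5, so the V-coordinate is 1/5.
[UVP] = ½·(0·(4−(12/5)) + 6·(12/5−0) + 4·(0−4)) = ½·(0 + 72/5 − 16) = -4/5, so the W-coordinate is 2/5.

(2/5, 1/5, 2/5)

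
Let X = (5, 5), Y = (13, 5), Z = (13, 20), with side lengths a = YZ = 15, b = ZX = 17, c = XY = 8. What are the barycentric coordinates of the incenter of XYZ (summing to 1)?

(3/8, 17/40, 1/5)

The incenter has barycentric coordinates proportional to the opposite side lengths: (15 : 17 : 8).
Normalizing by 15+17+8 = 40 gives (3/8, 17/40, 1/5).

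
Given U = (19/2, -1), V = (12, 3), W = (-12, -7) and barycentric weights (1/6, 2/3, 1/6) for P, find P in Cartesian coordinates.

(91/12, 2/3)

P = (1/6)·U + (2/3)·V + (1/6)·W.
x-coordinate: (1/6)·(19/2) + (2/3)·12 + (1/6)·(-12) = 91/12.
y-coordinate: (1/6)·(-1) + (2/3)·3 + (1/6)·(-7) = 2/3.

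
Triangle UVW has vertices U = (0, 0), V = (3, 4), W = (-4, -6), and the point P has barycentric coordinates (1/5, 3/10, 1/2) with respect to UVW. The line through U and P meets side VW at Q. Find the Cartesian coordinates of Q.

(-11/8, -9/4)

Line UP meets VW where the U-coordinate vanishes; zeroing P's U-weight and renormalizing leaves V, W-weights 3/10 : 1/2 → (3/8, 5/8).
So Q = (3/8)·V + (5/8)·W = (-11/8, -9/4).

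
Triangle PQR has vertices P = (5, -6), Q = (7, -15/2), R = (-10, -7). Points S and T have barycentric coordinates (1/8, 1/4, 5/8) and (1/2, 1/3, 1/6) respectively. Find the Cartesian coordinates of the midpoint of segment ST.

Barycentric coordinates of the midpoint are the average: (5/16, 7/24, 19/48).
Converting: (5/16)·P + (7/24)·Q + (19/48)·R = (-17/48, -41/6).

(-17/48, -41/6)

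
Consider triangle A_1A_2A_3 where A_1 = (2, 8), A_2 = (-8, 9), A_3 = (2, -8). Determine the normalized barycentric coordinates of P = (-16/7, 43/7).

Signed area of the reference triangle: [A_1A_2A_3] = ½·(2·(9−(-8)) + (-8)·(-8−8) + 2·(8−9)) = ½·(34 + 128 − 2) = 80.
[PA_2A_3] = ½·((-16/7)·(9−(-8)) + (-8)·(-8−(43/7)) + 2·(43/7−9)) = ½·(-272/7 + 792/7 − 40/7) = 240/7, so the A_1-coordinate is (240/7)/80 = 3/7.
[A_1PA_3] = ½·(2·(43/7−(-8)) + (-16/7)·(-8−8) + 2·(8−(43/7))) = ½·(198/7 + 256/7 + 26/7) = 240/7, so the A_2-coordinate is 3/7.
[A_1A_2P] = ½·(2·(9−(43/7)) + (-8)·(43/7−8) + (-16/7)·(8−9)) = ½·(40/7 + 104/7 + 16/7) = 80/7, so the A_3-coordinate is 1/7.
Check: 3/7 + 3/7 + 1/7 = 1.

(3/7, 3/7, 1/7)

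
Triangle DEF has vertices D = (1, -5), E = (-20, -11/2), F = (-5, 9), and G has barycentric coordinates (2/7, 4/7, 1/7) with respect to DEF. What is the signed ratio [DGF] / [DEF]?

The signed ratio [DGF]/[DEF] equals the barycentric coordinate of G at vertex E, which is 4/7.

4/7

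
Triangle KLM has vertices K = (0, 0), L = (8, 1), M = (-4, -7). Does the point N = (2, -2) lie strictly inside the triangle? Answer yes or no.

yes

Barycentric coordinates of N: (3/13, 11/26, 9/26).
The three coordinates are positive, positive, positive; a point is interior exactly when all three are positive.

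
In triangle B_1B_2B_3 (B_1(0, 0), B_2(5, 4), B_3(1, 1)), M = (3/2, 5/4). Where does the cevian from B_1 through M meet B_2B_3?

Barycentric coordinates of M with respect to B_1B_2B_3: (1/2, 1/4, 1/4).
On side B_2B_3 the B_1-coordinate is zero; dropping M's B_1-weight 1/2 and renormalizing the remaining 1/4 : 1/4 gives weights 1/2, 1/2 on B_2, B_3.
N = (1/2)·(5, 4) + (1/2)·(1, 1) = (3, 5/2).

(3, 5/2)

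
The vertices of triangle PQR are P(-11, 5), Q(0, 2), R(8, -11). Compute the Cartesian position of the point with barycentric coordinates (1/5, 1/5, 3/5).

(13/5, -26/5)

S = (1/5)·P + (1/5)·Q + (3/5)·R.
x-coordinate: (1/5)·(-11) + (1/5)·0 + (3/5)·8 = 13/5.
y-coordinate: (1/5)·5 + (1/5)·2 + (3/5)·(-11) = -26/5.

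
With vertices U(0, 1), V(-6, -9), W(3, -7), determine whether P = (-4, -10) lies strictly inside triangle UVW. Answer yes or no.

no

Barycentric coordinates of P: (-1/6, 5/6, 1/3).
The three coordinates are negative, positive, positive; a point is interior exactly when all three are positive.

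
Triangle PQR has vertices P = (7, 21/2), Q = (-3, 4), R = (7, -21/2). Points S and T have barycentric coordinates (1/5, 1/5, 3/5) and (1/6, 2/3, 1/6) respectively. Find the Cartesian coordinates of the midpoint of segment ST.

Barycentric coordinates of the midpoint are the average: (11/60, 13/30, 23/60).
Converting: (11/60)·P + (13/30)·Q + (23/60)·R = (8/3, -11/30).

(8/3, -11/30)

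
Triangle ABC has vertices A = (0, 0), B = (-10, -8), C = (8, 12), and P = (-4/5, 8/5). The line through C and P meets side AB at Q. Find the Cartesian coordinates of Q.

(-20/3, -16/3)

Barycentric coordinates of P with respect to ABC: (1/5, 2/5, 2/5).
On side AB the C-coordinate is zero; dropping P's C-weight 2/5 and renormalizing the remaining 1/5 : 2/5 gives weights 1/3, 2/3 on A, B.
Q = (1/3)·(0, 0) + (2/3)·(-10, -8) = (-20/3, -16/3).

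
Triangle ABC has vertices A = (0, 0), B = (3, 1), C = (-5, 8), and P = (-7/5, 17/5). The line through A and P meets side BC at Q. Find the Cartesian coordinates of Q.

Barycentric coordinates of P with respect to ABC: (2/5, 1/5, 2/5).
On side BC the A-coordinate is zero; dropping P's A-weight 2/5 and renormalizing the remaining 1/5 : 2/5 gives weights 1/3, 2/3 on B, C.
Q = (1/3)·(3, 1) + (2/3)·(-5, 8) = (-7/3, 17/3).

(-7/3, 17/3)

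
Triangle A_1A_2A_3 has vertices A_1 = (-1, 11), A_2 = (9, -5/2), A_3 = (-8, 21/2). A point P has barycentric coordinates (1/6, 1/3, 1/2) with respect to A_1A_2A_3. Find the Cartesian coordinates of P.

(-7/6, 25/4)

P = (1/6)·A_1 + (1/3)·A_2 + (1/2)·A_3.
x-coordinate: (1/6)·(-1) + (1/3)·9 + (1/2)·(-8) = -7/6.
y-coordinate: (1/6)·11 + (1/3)·(-5/2) + (1/2)·(21/2) = 25/4.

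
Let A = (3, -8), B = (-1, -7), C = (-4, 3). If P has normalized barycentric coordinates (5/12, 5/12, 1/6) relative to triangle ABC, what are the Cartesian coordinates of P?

(1/6, -23/4)

P = (5/12)·A + (5/12)·B + (1/6)·C.
x-coordinate: (5/12)·3 + (5/12)·(-1) + (1/6)·(-4) = 1/6.
y-coordinate: (5/12)·(-8) + (5/12)·(-7) + (1/6)·3 = -23/4.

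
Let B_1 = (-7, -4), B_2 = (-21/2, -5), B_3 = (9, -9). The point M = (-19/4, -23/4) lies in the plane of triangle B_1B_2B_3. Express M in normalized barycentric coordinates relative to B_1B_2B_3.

Signed area of the reference triangle: [B_1B_2B_3] = ½·((-7)·(-5−(-9)) + (-21/2)·(-9−(-4)) + 9·(-4−(-5))) = ½·(-28 + 105/2 + 9) = 67/4.
[MB_2B_3] = ½·((-19/4)·(-5−(-9)) + (-21/2)·(-9−(-23/4)) + 9·(-23/4−(-5))) = ½·(-19 + 273/8 − 27/4) = 67/16, so the B_1-coordinate is (67/16)/(67/4) = 1/4.
[B_1MB_3] = ½·((-7)·(-23/4−(-9)) + (-19/4)·(-9−(-4)) + 9·(-4−(-23/4))) = ½·(-91/4 + 95/4 + 63/4) = 67/8, so the B_2-coordinate is 1/2.
[B_1B_2M] = ½·((-7)·(-5−(-23/4)) + (-21/2)·(-23/4−(-4)) + (-19/4)·(-4−(-5))) = ½·(-21/4 + 147/8 − 19/4) = 67/16, so the B_3-coordinate is 1/4.
Check: 1/4 + 1/2 + 1/4 = 1.

(1/4, 1/2, 1/4)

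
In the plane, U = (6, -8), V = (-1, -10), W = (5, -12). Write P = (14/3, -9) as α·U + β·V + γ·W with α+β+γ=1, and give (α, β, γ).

(2/3, 1/6, 1/6)

Signed area of the reference triangle: [UVW] = ½·(6·(-10−(-12)) + (-1)·(-12−(-8)) + 5·(-8−(-10))) = ½·(12 + 4 + 10) = 13.
[PVW] = ½·((14/3)·(-10−(-12)) + (-1)·(-12−(-9)) + 5·(-9−(-10))) = ½·(28/3 + 3 + 5) = 26/3, so the U-coordinate is (26/3)/13 = 2/3.
[UPW] = ½·(6·(-9−(-12)) + (14/3)·(-12−(-8)) + 5·(-8−(-9))) = ½·(18 − 56/3 + 5) = 13/6, so the V-coordinate is 1/6.
[UVP] = ½·(6·(-10−(-9)) + (-1)·(-9−(-8)) + (14/3)·(-8−(-10))) = ½·(-6 + 1 + 28/3) = 13/6, so the W-coordinate is 1/6.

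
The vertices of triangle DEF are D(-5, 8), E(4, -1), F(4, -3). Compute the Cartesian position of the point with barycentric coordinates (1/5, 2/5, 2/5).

(11/5, 0)

G = (1/5)·D + (2/5)·E + (2/5)·F.
x-coordinate: (1/5)·(-5) + (2/5)·4 + (2/5)·4 = 11/5.
y-coordinate: (1/5)·8 + (2/5)·(-1) + (2/5)·(-3) = 0.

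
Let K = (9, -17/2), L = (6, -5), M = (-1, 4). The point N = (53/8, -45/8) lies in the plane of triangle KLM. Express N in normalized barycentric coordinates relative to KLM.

Signed area of the reference triangle: [KLM] = ½·(9·(-5−4) + 6·(4−(-17/2)) + (-1)·(-17/2−(-5))) = ½·(-81 + 75 + 7/2) = -5/4.
[NLM] = ½·((53/8)·(-5−4) + 6·(4−(-45/8)) + (-1)·(-45/8−(-5))) = ½·(-477/8 + 231/4 + 5/8) = -5/8, so the K-coordinate is (-5/8)/(-5/4) = 1/2.
[KNM] = ½·(9·(-45/8−4) + (53/8)·(4−(-17/2)) + (-1)·(-17/2−(-45/8))) = ½·(-693/8 + 1325/16 + 23/8) = -15/32, so the L-coordinate is 3/8.
[KLN] = ½·(9·(-5−(-45/8)) + 6·(-45/8−(-17/2)) + (53/8)·(-17/2−(-5))) = ½·(45/8 + 69/4 − 371/16) = -5/32, so the M-coordinate is 1/8.
Check: 1/2 + 3/8 + 1/8 = 1.

(1/2, 3/8, 1/8)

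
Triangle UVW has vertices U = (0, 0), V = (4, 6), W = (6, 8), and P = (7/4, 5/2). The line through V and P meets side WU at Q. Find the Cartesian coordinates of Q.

(1, 4/3)

Barycentric coordinates of P with respect to UVW: (5/8, 1/4, 1/8).
On side WU the V-coordinate is zero; dropping P's V-weight 1/4 and renormalizing the remaining 1/8 : 5/8 gives weights 1/6, 5/6 on W, U.
Q = (1/6)·(6, 8) + (5/6)·(0, 0) = (1, 4/3).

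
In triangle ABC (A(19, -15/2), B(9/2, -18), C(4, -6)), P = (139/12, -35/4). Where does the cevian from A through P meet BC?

(25/6, -10)

Barycentric coordinates of P with respect to ABC: (1/2, 1/6, 1/3).
On side BC the A-coordinate is zero; dropping P's A-weight 1/2 and renormalizing the remaining 1/6 : 1/3 gives weights 1/3, 2/3 on B, C.
Q = (1/3)·(9/2, -18) + (2/3)·(4, -6) = (25/6, -10).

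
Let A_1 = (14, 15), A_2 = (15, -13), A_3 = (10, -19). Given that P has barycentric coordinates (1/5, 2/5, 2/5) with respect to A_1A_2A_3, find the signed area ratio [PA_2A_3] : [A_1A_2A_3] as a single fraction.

The signed ratio [PA_2A_3]/[A_1A_2A_3] equals the barycentric coordinate of P at vertex A_1, which is 1/5.

1/5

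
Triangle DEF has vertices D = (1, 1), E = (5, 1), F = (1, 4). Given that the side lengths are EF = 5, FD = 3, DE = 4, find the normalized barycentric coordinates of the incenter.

The incenter has barycentric coordinates proportional to the opposite side lengths: (5 : 3 : 4).
Normalizing by 5+3+4 = 12 gives (5/12, 1/4, 1/3).

(5/12, 1/4, 1/3)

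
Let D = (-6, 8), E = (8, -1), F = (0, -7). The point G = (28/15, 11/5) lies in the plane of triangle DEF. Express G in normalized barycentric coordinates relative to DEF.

Signed area of the reference triangle: [DEF] = ½·((-6)·(-1−(-7)) + 8·(-7−8) + 0·(8−(-1))) = ½·(-36 − 120 + 0) = -78.
[GEF] = ½·((28/15)·(-1−(-7)) + 8·(-7−(11/5)) + 0·(11/5−(-1))) = ½·(56/5 − 368/5 + 0) = -156/5, so the D-coordinate is (-156/5)/(-78) = 2/5.
[DGF] = ½·((-6)·(11/5−(-7)) + (28/15)·(-7−8) + 0·(8−(11/5))) = ½·(-276/5 − 28 + 0) = -208/5, so the E-coordinate is 8/15.
[DEG] = ½·((-6)·(-1−(11/5)) + 8·(11/5−8) + (28/15)·(8−(-1))) = ½·(96/5 − 232/5 + 84/5) = -26/5, so the F-coordinate is 1/15.
Check: 2/5 + 8/15 + 1/15 = 1.

(2/5, 8/15, 1/15)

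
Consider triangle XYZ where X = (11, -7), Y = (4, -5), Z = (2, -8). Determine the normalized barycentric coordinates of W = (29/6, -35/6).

(1/6, 2/3, 1/6)

Signed area of the reference triangle: [XYZ] = ½·(11·(-5−(-8)) + 4·(-8−(-7)) + 2·(-7−(-5))) = ½·(33 − 4 − 4) = 25/2.
[WYZ] = ½·((29/6)·(-5−(-8)) + 4·(-8−(-35/6)) + 2·(-35/6−(-5))) = ½·(29/2 − 26/3 − 5/3) = 25/12, so the X-coordinate is (25/12)/(25/2) = 1/6.
[XWZ] = ½·(11·(-35/6−(-8)) + (29/6)·(-8−(-7)) + 2·(-7−(-35/6))) = ½·(143/6 − 29/6 − 7/3) = 25/3, so the Y-coordinate is 2/3.
[XYW] = ½·(11·(-5−(-35/6)) + 4·(-35/6−(-7)) + (29/6)·(-7−(-5))) = ½·(55/6 + 14/3 − 29/3) = 25/12, so the Z-coordinate is 1/6.
Check: 1/6 + 2/3 + 1/6 = 1.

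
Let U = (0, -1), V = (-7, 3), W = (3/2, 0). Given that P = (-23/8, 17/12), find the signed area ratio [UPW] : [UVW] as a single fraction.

[UVW] = ½·(0·(3−0) + (-7)·(0−(-1)) + (3/2)·(-1−3)) = ½·(0 − 7 − 6) = -13/2.
[UPW] = ½·(0·(17/12−0) + (-23/8)·(0−(-1)) + (3/2)·(-1−(17/12))) = ½·(0 − 23/8 − 29/8) = -13/4, so the ratio is (-13/4)/(-13/2) = 1/2.

1/2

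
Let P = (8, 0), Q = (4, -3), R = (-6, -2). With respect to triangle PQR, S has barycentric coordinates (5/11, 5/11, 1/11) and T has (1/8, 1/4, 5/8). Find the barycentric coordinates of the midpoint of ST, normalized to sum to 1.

Since both coordinate triples sum to 1, the midpoint's barycentrics are the componentwise average.
(5/11+1/8)/2 = 51/176; similarly 31/88 and 63/176.

(51/176, 31/88, 63/176)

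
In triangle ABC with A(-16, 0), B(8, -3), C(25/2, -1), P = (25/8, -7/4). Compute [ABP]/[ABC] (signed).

1/4

[ABC] = ½·((-16)·(-3−(-1)) + 8·(-1−0) + (25/2)·(0−(-3))) = ½·(32 − 8 + 75/2) = 123/4.
[ABP] = ½·((-16)·(-3−(-7/4)) + 8·(-7/4−0) + (25/8)·(0−(-3))) = ½·(20 − 14 + 75/8) = 123/16, so the ratio is (123/16)/(123/4) = 1/4.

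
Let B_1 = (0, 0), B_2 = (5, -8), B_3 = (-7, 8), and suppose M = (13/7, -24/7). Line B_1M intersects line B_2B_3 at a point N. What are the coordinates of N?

(13/5, -24/5)

Barycentric coordinates of M with respect to B_1B_2B_3: (2/7, 4/7, 1/7).
On side B_2B_3 the B_1-coordinate is zero; dropping M's B_1-weight 2/7 and renormalizing the remaining 4/7 : 1/7 gives weights 4/5, 1/5 on B_2, B_3.
N = (4/5)·(5, -8) + (1/5)·(-7, 8) = (13/5, -24/5).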